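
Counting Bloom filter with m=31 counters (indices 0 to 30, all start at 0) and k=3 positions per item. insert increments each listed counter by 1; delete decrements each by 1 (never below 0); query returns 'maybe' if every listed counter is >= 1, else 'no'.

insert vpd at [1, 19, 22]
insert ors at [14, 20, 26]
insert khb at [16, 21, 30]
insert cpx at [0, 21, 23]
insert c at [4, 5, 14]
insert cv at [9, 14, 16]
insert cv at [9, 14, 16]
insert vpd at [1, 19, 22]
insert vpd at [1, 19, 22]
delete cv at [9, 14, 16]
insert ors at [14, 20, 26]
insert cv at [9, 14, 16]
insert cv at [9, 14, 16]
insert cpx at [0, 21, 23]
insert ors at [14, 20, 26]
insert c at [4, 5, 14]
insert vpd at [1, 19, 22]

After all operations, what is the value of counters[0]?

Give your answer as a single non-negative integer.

Step 1: insert vpd at [1, 19, 22] -> counters=[0,1,0,0,0,0,0,0,0,0,0,0,0,0,0,0,0,0,0,1,0,0,1,0,0,0,0,0,0,0,0]
Step 2: insert ors at [14, 20, 26] -> counters=[0,1,0,0,0,0,0,0,0,0,0,0,0,0,1,0,0,0,0,1,1,0,1,0,0,0,1,0,0,0,0]
Step 3: insert khb at [16, 21, 30] -> counters=[0,1,0,0,0,0,0,0,0,0,0,0,0,0,1,0,1,0,0,1,1,1,1,0,0,0,1,0,0,0,1]
Step 4: insert cpx at [0, 21, 23] -> counters=[1,1,0,0,0,0,0,0,0,0,0,0,0,0,1,0,1,0,0,1,1,2,1,1,0,0,1,0,0,0,1]
Step 5: insert c at [4, 5, 14] -> counters=[1,1,0,0,1,1,0,0,0,0,0,0,0,0,2,0,1,0,0,1,1,2,1,1,0,0,1,0,0,0,1]
Step 6: insert cv at [9, 14, 16] -> counters=[1,1,0,0,1,1,0,0,0,1,0,0,0,0,3,0,2,0,0,1,1,2,1,1,0,0,1,0,0,0,1]
Step 7: insert cv at [9, 14, 16] -> counters=[1,1,0,0,1,1,0,0,0,2,0,0,0,0,4,0,3,0,0,1,1,2,1,1,0,0,1,0,0,0,1]
Step 8: insert vpd at [1, 19, 22] -> counters=[1,2,0,0,1,1,0,0,0,2,0,0,0,0,4,0,3,0,0,2,1,2,2,1,0,0,1,0,0,0,1]
Step 9: insert vpd at [1, 19, 22] -> counters=[1,3,0,0,1,1,0,0,0,2,0,0,0,0,4,0,3,0,0,3,1,2,3,1,0,0,1,0,0,0,1]
Step 10: delete cv at [9, 14, 16] -> counters=[1,3,0,0,1,1,0,0,0,1,0,0,0,0,3,0,2,0,0,3,1,2,3,1,0,0,1,0,0,0,1]
Step 11: insert ors at [14, 20, 26] -> counters=[1,3,0,0,1,1,0,0,0,1,0,0,0,0,4,0,2,0,0,3,2,2,3,1,0,0,2,0,0,0,1]
Step 12: insert cv at [9, 14, 16] -> counters=[1,3,0,0,1,1,0,0,0,2,0,0,0,0,5,0,3,0,0,3,2,2,3,1,0,0,2,0,0,0,1]
Step 13: insert cv at [9, 14, 16] -> counters=[1,3,0,0,1,1,0,0,0,3,0,0,0,0,6,0,4,0,0,3,2,2,3,1,0,0,2,0,0,0,1]
Step 14: insert cpx at [0, 21, 23] -> counters=[2,3,0,0,1,1,0,0,0,3,0,0,0,0,6,0,4,0,0,3,2,3,3,2,0,0,2,0,0,0,1]
Step 15: insert ors at [14, 20, 26] -> counters=[2,3,0,0,1,1,0,0,0,3,0,0,0,0,7,0,4,0,0,3,3,3,3,2,0,0,3,0,0,0,1]
Step 16: insert c at [4, 5, 14] -> counters=[2,3,0,0,2,2,0,0,0,3,0,0,0,0,8,0,4,0,0,3,3,3,3,2,0,0,3,0,0,0,1]
Step 17: insert vpd at [1, 19, 22] -> counters=[2,4,0,0,2,2,0,0,0,3,0,0,0,0,8,0,4,0,0,4,3,3,4,2,0,0,3,0,0,0,1]
Final counters=[2,4,0,0,2,2,0,0,0,3,0,0,0,0,8,0,4,0,0,4,3,3,4,2,0,0,3,0,0,0,1] -> counters[0]=2

Answer: 2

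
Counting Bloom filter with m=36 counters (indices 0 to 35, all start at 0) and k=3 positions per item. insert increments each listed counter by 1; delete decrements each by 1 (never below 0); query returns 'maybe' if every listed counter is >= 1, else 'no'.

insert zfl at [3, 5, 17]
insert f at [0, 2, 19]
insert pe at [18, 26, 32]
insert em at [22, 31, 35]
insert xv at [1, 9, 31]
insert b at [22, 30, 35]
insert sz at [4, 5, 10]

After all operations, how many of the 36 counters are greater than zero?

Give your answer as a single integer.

Answer: 17

Derivation:
Step 1: insert zfl at [3, 5, 17] -> counters=[0,0,0,1,0,1,0,0,0,0,0,0,0,0,0,0,0,1,0,0,0,0,0,0,0,0,0,0,0,0,0,0,0,0,0,0]
Step 2: insert f at [0, 2, 19] -> counters=[1,0,1,1,0,1,0,0,0,0,0,0,0,0,0,0,0,1,0,1,0,0,0,0,0,0,0,0,0,0,0,0,0,0,0,0]
Step 3: insert pe at [18, 26, 32] -> counters=[1,0,1,1,0,1,0,0,0,0,0,0,0,0,0,0,0,1,1,1,0,0,0,0,0,0,1,0,0,0,0,0,1,0,0,0]
Step 4: insert em at [22, 31, 35] -> counters=[1,0,1,1,0,1,0,0,0,0,0,0,0,0,0,0,0,1,1,1,0,0,1,0,0,0,1,0,0,0,0,1,1,0,0,1]
Step 5: insert xv at [1, 9, 31] -> counters=[1,1,1,1,0,1,0,0,0,1,0,0,0,0,0,0,0,1,1,1,0,0,1,0,0,0,1,0,0,0,0,2,1,0,0,1]
Step 6: insert b at [22, 30, 35] -> counters=[1,1,1,1,0,1,0,0,0,1,0,0,0,0,0,0,0,1,1,1,0,0,2,0,0,0,1,0,0,0,1,2,1,0,0,2]
Step 7: insert sz at [4, 5, 10] -> counters=[1,1,1,1,1,2,0,0,0,1,1,0,0,0,0,0,0,1,1,1,0,0,2,0,0,0,1,0,0,0,1,2,1,0,0,2]
Final counters=[1,1,1,1,1,2,0,0,0,1,1,0,0,0,0,0,0,1,1,1,0,0,2,0,0,0,1,0,0,0,1,2,1,0,0,2] -> 17 nonzero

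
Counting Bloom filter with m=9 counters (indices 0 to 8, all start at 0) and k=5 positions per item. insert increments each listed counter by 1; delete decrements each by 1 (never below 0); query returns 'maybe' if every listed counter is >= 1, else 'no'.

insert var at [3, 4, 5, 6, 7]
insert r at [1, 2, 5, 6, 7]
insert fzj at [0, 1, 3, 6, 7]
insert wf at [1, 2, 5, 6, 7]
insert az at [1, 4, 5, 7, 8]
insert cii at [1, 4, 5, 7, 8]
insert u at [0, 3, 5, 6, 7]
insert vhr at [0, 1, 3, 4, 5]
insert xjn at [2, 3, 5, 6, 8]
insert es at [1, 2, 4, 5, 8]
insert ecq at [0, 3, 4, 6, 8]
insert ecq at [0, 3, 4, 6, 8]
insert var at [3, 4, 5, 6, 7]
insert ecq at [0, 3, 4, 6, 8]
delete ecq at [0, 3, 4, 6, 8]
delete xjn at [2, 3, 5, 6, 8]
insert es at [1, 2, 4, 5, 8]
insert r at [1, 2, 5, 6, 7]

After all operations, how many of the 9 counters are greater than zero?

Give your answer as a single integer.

Step 1: insert var at [3, 4, 5, 6, 7] -> counters=[0,0,0,1,1,1,1,1,0]
Step 2: insert r at [1, 2, 5, 6, 7] -> counters=[0,1,1,1,1,2,2,2,0]
Step 3: insert fzj at [0, 1, 3, 6, 7] -> counters=[1,2,1,2,1,2,3,3,0]
Step 4: insert wf at [1, 2, 5, 6, 7] -> counters=[1,3,2,2,1,3,4,4,0]
Step 5: insert az at [1, 4, 5, 7, 8] -> counters=[1,4,2,2,2,4,4,5,1]
Step 6: insert cii at [1, 4, 5, 7, 8] -> counters=[1,5,2,2,3,5,4,6,2]
Step 7: insert u at [0, 3, 5, 6, 7] -> counters=[2,5,2,3,3,6,5,7,2]
Step 8: insert vhr at [0, 1, 3, 4, 5] -> counters=[3,6,2,4,4,7,5,7,2]
Step 9: insert xjn at [2, 3, 5, 6, 8] -> counters=[3,6,3,5,4,8,6,7,3]
Step 10: insert es at [1, 2, 4, 5, 8] -> counters=[3,7,4,5,5,9,6,7,4]
Step 11: insert ecq at [0, 3, 4, 6, 8] -> counters=[4,7,4,6,6,9,7,7,5]
Step 12: insert ecq at [0, 3, 4, 6, 8] -> counters=[5,7,4,7,7,9,8,7,6]
Step 13: insert var at [3, 4, 5, 6, 7] -> counters=[5,7,4,8,8,10,9,8,6]
Step 14: insert ecq at [0, 3, 4, 6, 8] -> counters=[6,7,4,9,9,10,10,8,7]
Step 15: delete ecq at [0, 3, 4, 6, 8] -> counters=[5,7,4,8,8,10,9,8,6]
Step 16: delete xjn at [2, 3, 5, 6, 8] -> counters=[5,7,3,7,8,9,8,8,5]
Step 17: insert es at [1, 2, 4, 5, 8] -> counters=[5,8,4,7,9,10,8,8,6]
Step 18: insert r at [1, 2, 5, 6, 7] -> counters=[5,9,5,7,9,11,9,9,6]
Final counters=[5,9,5,7,9,11,9,9,6] -> 9 nonzero

Answer: 9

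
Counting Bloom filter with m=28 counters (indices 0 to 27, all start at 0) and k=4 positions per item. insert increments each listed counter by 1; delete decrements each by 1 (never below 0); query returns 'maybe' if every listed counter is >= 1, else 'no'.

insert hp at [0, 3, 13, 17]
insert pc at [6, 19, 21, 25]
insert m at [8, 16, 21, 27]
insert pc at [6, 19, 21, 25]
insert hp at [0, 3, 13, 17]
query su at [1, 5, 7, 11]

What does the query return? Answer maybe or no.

Answer: no

Derivation:
Step 1: insert hp at [0, 3, 13, 17] -> counters=[1,0,0,1,0,0,0,0,0,0,0,0,0,1,0,0,0,1,0,0,0,0,0,0,0,0,0,0]
Step 2: insert pc at [6, 19, 21, 25] -> counters=[1,0,0,1,0,0,1,0,0,0,0,0,0,1,0,0,0,1,0,1,0,1,0,0,0,1,0,0]
Step 3: insert m at [8, 16, 21, 27] -> counters=[1,0,0,1,0,0,1,0,1,0,0,0,0,1,0,0,1,1,0,1,0,2,0,0,0,1,0,1]
Step 4: insert pc at [6, 19, 21, 25] -> counters=[1,0,0,1,0,0,2,0,1,0,0,0,0,1,0,0,1,1,0,2,0,3,0,0,0,2,0,1]
Step 5: insert hp at [0, 3, 13, 17] -> counters=[2,0,0,2,0,0,2,0,1,0,0,0,0,2,0,0,1,2,0,2,0,3,0,0,0,2,0,1]
Query su: check counters[1]=0 counters[5]=0 counters[7]=0 counters[11]=0 -> no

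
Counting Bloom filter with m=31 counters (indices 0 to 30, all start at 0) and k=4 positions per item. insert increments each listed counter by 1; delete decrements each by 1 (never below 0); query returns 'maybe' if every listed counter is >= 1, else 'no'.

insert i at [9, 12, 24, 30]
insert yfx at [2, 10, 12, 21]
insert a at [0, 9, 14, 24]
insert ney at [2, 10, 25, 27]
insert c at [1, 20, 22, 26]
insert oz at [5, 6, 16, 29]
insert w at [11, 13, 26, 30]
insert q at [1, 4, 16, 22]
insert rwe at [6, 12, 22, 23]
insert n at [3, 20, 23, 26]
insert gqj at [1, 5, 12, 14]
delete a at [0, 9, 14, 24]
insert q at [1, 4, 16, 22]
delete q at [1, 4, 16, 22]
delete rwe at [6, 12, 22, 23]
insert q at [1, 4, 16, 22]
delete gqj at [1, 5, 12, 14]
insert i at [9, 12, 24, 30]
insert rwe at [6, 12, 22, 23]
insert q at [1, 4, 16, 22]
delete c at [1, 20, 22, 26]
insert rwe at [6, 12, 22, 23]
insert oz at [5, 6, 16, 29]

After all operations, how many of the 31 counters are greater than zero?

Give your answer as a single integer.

Answer: 22

Derivation:
Step 1: insert i at [9, 12, 24, 30] -> counters=[0,0,0,0,0,0,0,0,0,1,0,0,1,0,0,0,0,0,0,0,0,0,0,0,1,0,0,0,0,0,1]
Step 2: insert yfx at [2, 10, 12, 21] -> counters=[0,0,1,0,0,0,0,0,0,1,1,0,2,0,0,0,0,0,0,0,0,1,0,0,1,0,0,0,0,0,1]
Step 3: insert a at [0, 9, 14, 24] -> counters=[1,0,1,0,0,0,0,0,0,2,1,0,2,0,1,0,0,0,0,0,0,1,0,0,2,0,0,0,0,0,1]
Step 4: insert ney at [2, 10, 25, 27] -> counters=[1,0,2,0,0,0,0,0,0,2,2,0,2,0,1,0,0,0,0,0,0,1,0,0,2,1,0,1,0,0,1]
Step 5: insert c at [1, 20, 22, 26] -> counters=[1,1,2,0,0,0,0,0,0,2,2,0,2,0,1,0,0,0,0,0,1,1,1,0,2,1,1,1,0,0,1]
Step 6: insert oz at [5, 6, 16, 29] -> counters=[1,1,2,0,0,1,1,0,0,2,2,0,2,0,1,0,1,0,0,0,1,1,1,0,2,1,1,1,0,1,1]
Step 7: insert w at [11, 13, 26, 30] -> counters=[1,1,2,0,0,1,1,0,0,2,2,1,2,1,1,0,1,0,0,0,1,1,1,0,2,1,2,1,0,1,2]
Step 8: insert q at [1, 4, 16, 22] -> counters=[1,2,2,0,1,1,1,0,0,2,2,1,2,1,1,0,2,0,0,0,1,1,2,0,2,1,2,1,0,1,2]
Step 9: insert rwe at [6, 12, 22, 23] -> counters=[1,2,2,0,1,1,2,0,0,2,2,1,3,1,1,0,2,0,0,0,1,1,3,1,2,1,2,1,0,1,2]
Step 10: insert n at [3, 20, 23, 26] -> counters=[1,2,2,1,1,1,2,0,0,2,2,1,3,1,1,0,2,0,0,0,2,1,3,2,2,1,3,1,0,1,2]
Step 11: insert gqj at [1, 5, 12, 14] -> counters=[1,3,2,1,1,2,2,0,0,2,2,1,4,1,2,0,2,0,0,0,2,1,3,2,2,1,3,1,0,1,2]
Step 12: delete a at [0, 9, 14, 24] -> counters=[0,3,2,1,1,2,2,0,0,1,2,1,4,1,1,0,2,0,0,0,2,1,3,2,1,1,3,1,0,1,2]
Step 13: insert q at [1, 4, 16, 22] -> counters=[0,4,2,1,2,2,2,0,0,1,2,1,4,1,1,0,3,0,0,0,2,1,4,2,1,1,3,1,0,1,2]
Step 14: delete q at [1, 4, 16, 22] -> counters=[0,3,2,1,1,2,2,0,0,1,2,1,4,1,1,0,2,0,0,0,2,1,3,2,1,1,3,1,0,1,2]
Step 15: delete rwe at [6, 12, 22, 23] -> counters=[0,3,2,1,1,2,1,0,0,1,2,1,3,1,1,0,2,0,0,0,2,1,2,1,1,1,3,1,0,1,2]
Step 16: insert q at [1, 4, 16, 22] -> counters=[0,4,2,1,2,2,1,0,0,1,2,1,3,1,1,0,3,0,0,0,2,1,3,1,1,1,3,1,0,1,2]
Step 17: delete gqj at [1, 5, 12, 14] -> counters=[0,3,2,1,2,1,1,0,0,1,2,1,2,1,0,0,3,0,0,0,2,1,3,1,1,1,3,1,0,1,2]
Step 18: insert i at [9, 12, 24, 30] -> counters=[0,3,2,1,2,1,1,0,0,2,2,1,3,1,0,0,3,0,0,0,2,1,3,1,2,1,3,1,0,1,3]
Step 19: insert rwe at [6, 12, 22, 23] -> counters=[0,3,2,1,2,1,2,0,0,2,2,1,4,1,0,0,3,0,0,0,2,1,4,2,2,1,3,1,0,1,3]
Step 20: insert q at [1, 4, 16, 22] -> counters=[0,4,2,1,3,1,2,0,0,2,2,1,4,1,0,0,4,0,0,0,2,1,5,2,2,1,3,1,0,1,3]
Step 21: delete c at [1, 20, 22, 26] -> counters=[0,3,2,1,3,1,2,0,0,2,2,1,4,1,0,0,4,0,0,0,1,1,4,2,2,1,2,1,0,1,3]
Step 22: insert rwe at [6, 12, 22, 23] -> counters=[0,3,2,1,3,1,3,0,0,2,2,1,5,1,0,0,4,0,0,0,1,1,5,3,2,1,2,1,0,1,3]
Step 23: insert oz at [5, 6, 16, 29] -> counters=[0,3,2,1,3,2,4,0,0,2,2,1,5,1,0,0,5,0,0,0,1,1,5,3,2,1,2,1,0,2,3]
Final counters=[0,3,2,1,3,2,4,0,0,2,2,1,5,1,0,0,5,0,0,0,1,1,5,3,2,1,2,1,0,2,3] -> 22 nonzero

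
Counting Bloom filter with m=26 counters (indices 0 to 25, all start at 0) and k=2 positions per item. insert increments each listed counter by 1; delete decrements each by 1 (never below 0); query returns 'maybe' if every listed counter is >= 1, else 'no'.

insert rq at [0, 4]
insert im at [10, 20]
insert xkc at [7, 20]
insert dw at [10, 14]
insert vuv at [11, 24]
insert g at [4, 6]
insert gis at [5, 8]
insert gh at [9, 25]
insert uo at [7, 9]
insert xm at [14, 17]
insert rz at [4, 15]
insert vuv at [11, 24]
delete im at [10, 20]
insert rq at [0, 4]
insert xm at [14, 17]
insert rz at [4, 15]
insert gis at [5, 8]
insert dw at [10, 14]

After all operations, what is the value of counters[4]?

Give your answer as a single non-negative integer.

Answer: 5

Derivation:
Step 1: insert rq at [0, 4] -> counters=[1,0,0,0,1,0,0,0,0,0,0,0,0,0,0,0,0,0,0,0,0,0,0,0,0,0]
Step 2: insert im at [10, 20] -> counters=[1,0,0,0,1,0,0,0,0,0,1,0,0,0,0,0,0,0,0,0,1,0,0,0,0,0]
Step 3: insert xkc at [7, 20] -> counters=[1,0,0,0,1,0,0,1,0,0,1,0,0,0,0,0,0,0,0,0,2,0,0,0,0,0]
Step 4: insert dw at [10, 14] -> counters=[1,0,0,0,1,0,0,1,0,0,2,0,0,0,1,0,0,0,0,0,2,0,0,0,0,0]
Step 5: insert vuv at [11, 24] -> counters=[1,0,0,0,1,0,0,1,0,0,2,1,0,0,1,0,0,0,0,0,2,0,0,0,1,0]
Step 6: insert g at [4, 6] -> counters=[1,0,0,0,2,0,1,1,0,0,2,1,0,0,1,0,0,0,0,0,2,0,0,0,1,0]
Step 7: insert gis at [5, 8] -> counters=[1,0,0,0,2,1,1,1,1,0,2,1,0,0,1,0,0,0,0,0,2,0,0,0,1,0]
Step 8: insert gh at [9, 25] -> counters=[1,0,0,0,2,1,1,1,1,1,2,1,0,0,1,0,0,0,0,0,2,0,0,0,1,1]
Step 9: insert uo at [7, 9] -> counters=[1,0,0,0,2,1,1,2,1,2,2,1,0,0,1,0,0,0,0,0,2,0,0,0,1,1]
Step 10: insert xm at [14, 17] -> counters=[1,0,0,0,2,1,1,2,1,2,2,1,0,0,2,0,0,1,0,0,2,0,0,0,1,1]
Step 11: insert rz at [4, 15] -> counters=[1,0,0,0,3,1,1,2,1,2,2,1,0,0,2,1,0,1,0,0,2,0,0,0,1,1]
Step 12: insert vuv at [11, 24] -> counters=[1,0,0,0,3,1,1,2,1,2,2,2,0,0,2,1,0,1,0,0,2,0,0,0,2,1]
Step 13: delete im at [10, 20] -> counters=[1,0,0,0,3,1,1,2,1,2,1,2,0,0,2,1,0,1,0,0,1,0,0,0,2,1]
Step 14: insert rq at [0, 4] -> counters=[2,0,0,0,4,1,1,2,1,2,1,2,0,0,2,1,0,1,0,0,1,0,0,0,2,1]
Step 15: insert xm at [14, 17] -> counters=[2,0,0,0,4,1,1,2,1,2,1,2,0,0,3,1,0,2,0,0,1,0,0,0,2,1]
Step 16: insert rz at [4, 15] -> counters=[2,0,0,0,5,1,1,2,1,2,1,2,0,0,3,2,0,2,0,0,1,0,0,0,2,1]
Step 17: insert gis at [5, 8] -> counters=[2,0,0,0,5,2,1,2,2,2,1,2,0,0,3,2,0,2,0,0,1,0,0,0,2,1]
Step 18: insert dw at [10, 14] -> counters=[2,0,0,0,5,2,1,2,2,2,2,2,0,0,4,2,0,2,0,0,1,0,0,0,2,1]
Final counters=[2,0,0,0,5,2,1,2,2,2,2,2,0,0,4,2,0,2,0,0,1,0,0,0,2,1] -> counters[4]=5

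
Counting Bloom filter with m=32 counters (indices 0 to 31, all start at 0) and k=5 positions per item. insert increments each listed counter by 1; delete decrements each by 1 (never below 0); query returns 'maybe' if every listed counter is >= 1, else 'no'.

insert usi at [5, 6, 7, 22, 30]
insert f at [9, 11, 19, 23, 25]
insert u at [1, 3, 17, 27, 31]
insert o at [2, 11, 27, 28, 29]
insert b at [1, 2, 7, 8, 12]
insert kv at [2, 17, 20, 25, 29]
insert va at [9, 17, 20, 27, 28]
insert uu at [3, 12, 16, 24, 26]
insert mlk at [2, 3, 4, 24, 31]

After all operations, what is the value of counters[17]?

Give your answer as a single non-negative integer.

Answer: 3

Derivation:
Step 1: insert usi at [5, 6, 7, 22, 30] -> counters=[0,0,0,0,0,1,1,1,0,0,0,0,0,0,0,0,0,0,0,0,0,0,1,0,0,0,0,0,0,0,1,0]
Step 2: insert f at [9, 11, 19, 23, 25] -> counters=[0,0,0,0,0,1,1,1,0,1,0,1,0,0,0,0,0,0,0,1,0,0,1,1,0,1,0,0,0,0,1,0]
Step 3: insert u at [1, 3, 17, 27, 31] -> counters=[0,1,0,1,0,1,1,1,0,1,0,1,0,0,0,0,0,1,0,1,0,0,1,1,0,1,0,1,0,0,1,1]
Step 4: insert o at [2, 11, 27, 28, 29] -> counters=[0,1,1,1,0,1,1,1,0,1,0,2,0,0,0,0,0,1,0,1,0,0,1,1,0,1,0,2,1,1,1,1]
Step 5: insert b at [1, 2, 7, 8, 12] -> counters=[0,2,2,1,0,1,1,2,1,1,0,2,1,0,0,0,0,1,0,1,0,0,1,1,0,1,0,2,1,1,1,1]
Step 6: insert kv at [2, 17, 20, 25, 29] -> counters=[0,2,3,1,0,1,1,2,1,1,0,2,1,0,0,0,0,2,0,1,1,0,1,1,0,2,0,2,1,2,1,1]
Step 7: insert va at [9, 17, 20, 27, 28] -> counters=[0,2,3,1,0,1,1,2,1,2,0,2,1,0,0,0,0,3,0,1,2,0,1,1,0,2,0,3,2,2,1,1]
Step 8: insert uu at [3, 12, 16, 24, 26] -> counters=[0,2,3,2,0,1,1,2,1,2,0,2,2,0,0,0,1,3,0,1,2,0,1,1,1,2,1,3,2,2,1,1]
Step 9: insert mlk at [2, 3, 4, 24, 31] -> counters=[0,2,4,3,1,1,1,2,1,2,0,2,2,0,0,0,1,3,0,1,2,0,1,1,2,2,1,3,2,2,1,2]
Final counters=[0,2,4,3,1,1,1,2,1,2,0,2,2,0,0,0,1,3,0,1,2,0,1,1,2,2,1,3,2,2,1,2] -> counters[17]=3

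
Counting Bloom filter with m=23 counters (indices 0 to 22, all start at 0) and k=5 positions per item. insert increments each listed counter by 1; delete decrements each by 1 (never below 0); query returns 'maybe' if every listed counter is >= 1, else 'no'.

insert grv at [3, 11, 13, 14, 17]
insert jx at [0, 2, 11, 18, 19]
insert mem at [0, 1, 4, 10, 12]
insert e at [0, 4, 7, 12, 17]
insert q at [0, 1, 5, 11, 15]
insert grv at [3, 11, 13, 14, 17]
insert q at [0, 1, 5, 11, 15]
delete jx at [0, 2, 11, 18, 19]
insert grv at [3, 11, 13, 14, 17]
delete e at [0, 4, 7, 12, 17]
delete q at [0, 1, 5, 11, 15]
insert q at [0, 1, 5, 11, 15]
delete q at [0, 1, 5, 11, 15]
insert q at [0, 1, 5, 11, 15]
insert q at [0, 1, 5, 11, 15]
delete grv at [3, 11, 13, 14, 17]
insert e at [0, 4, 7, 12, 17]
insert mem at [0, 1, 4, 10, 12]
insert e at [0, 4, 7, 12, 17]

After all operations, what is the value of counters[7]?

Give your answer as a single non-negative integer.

Step 1: insert grv at [3, 11, 13, 14, 17] -> counters=[0,0,0,1,0,0,0,0,0,0,0,1,0,1,1,0,0,1,0,0,0,0,0]
Step 2: insert jx at [0, 2, 11, 18, 19] -> counters=[1,0,1,1,0,0,0,0,0,0,0,2,0,1,1,0,0,1,1,1,0,0,0]
Step 3: insert mem at [0, 1, 4, 10, 12] -> counters=[2,1,1,1,1,0,0,0,0,0,1,2,1,1,1,0,0,1,1,1,0,0,0]
Step 4: insert e at [0, 4, 7, 12, 17] -> counters=[3,1,1,1,2,0,0,1,0,0,1,2,2,1,1,0,0,2,1,1,0,0,0]
Step 5: insert q at [0, 1, 5, 11, 15] -> counters=[4,2,1,1,2,1,0,1,0,0,1,3,2,1,1,1,0,2,1,1,0,0,0]
Step 6: insert grv at [3, 11, 13, 14, 17] -> counters=[4,2,1,2,2,1,0,1,0,0,1,4,2,2,2,1,0,3,1,1,0,0,0]
Step 7: insert q at [0, 1, 5, 11, 15] -> counters=[5,3,1,2,2,2,0,1,0,0,1,5,2,2,2,2,0,3,1,1,0,0,0]
Step 8: delete jx at [0, 2, 11, 18, 19] -> counters=[4,3,0,2,2,2,0,1,0,0,1,4,2,2,2,2,0,3,0,0,0,0,0]
Step 9: insert grv at [3, 11, 13, 14, 17] -> counters=[4,3,0,3,2,2,0,1,0,0,1,5,2,3,3,2,0,4,0,0,0,0,0]
Step 10: delete e at [0, 4, 7, 12, 17] -> counters=[3,3,0,3,1,2,0,0,0,0,1,5,1,3,3,2,0,3,0,0,0,0,0]
Step 11: delete q at [0, 1, 5, 11, 15] -> counters=[2,2,0,3,1,1,0,0,0,0,1,4,1,3,3,1,0,3,0,0,0,0,0]
Step 12: insert q at [0, 1, 5, 11, 15] -> counters=[3,3,0,3,1,2,0,0,0,0,1,5,1,3,3,2,0,3,0,0,0,0,0]
Step 13: delete q at [0, 1, 5, 11, 15] -> counters=[2,2,0,3,1,1,0,0,0,0,1,4,1,3,3,1,0,3,0,0,0,0,0]
Step 14: insert q at [0, 1, 5, 11, 15] -> counters=[3,3,0,3,1,2,0,0,0,0,1,5,1,3,3,2,0,3,0,0,0,0,0]
Step 15: insert q at [0, 1, 5, 11, 15] -> counters=[4,4,0,3,1,3,0,0,0,0,1,6,1,3,3,3,0,3,0,0,0,0,0]
Step 16: delete grv at [3, 11, 13, 14, 17] -> counters=[4,4,0,2,1,3,0,0,0,0,1,5,1,2,2,3,0,2,0,0,0,0,0]
Step 17: insert e at [0, 4, 7, 12, 17] -> counters=[5,4,0,2,2,3,0,1,0,0,1,5,2,2,2,3,0,3,0,0,0,0,0]
Step 18: insert mem at [0, 1, 4, 10, 12] -> counters=[6,5,0,2,3,3,0,1,0,0,2,5,3,2,2,3,0,3,0,0,0,0,0]
Step 19: insert e at [0, 4, 7, 12, 17] -> counters=[7,5,0,2,4,3,0,2,0,0,2,5,4,2,2,3,0,4,0,0,0,0,0]
Final counters=[7,5,0,2,4,3,0,2,0,0,2,5,4,2,2,3,0,4,0,0,0,0,0] -> counters[7]=2

Answer: 2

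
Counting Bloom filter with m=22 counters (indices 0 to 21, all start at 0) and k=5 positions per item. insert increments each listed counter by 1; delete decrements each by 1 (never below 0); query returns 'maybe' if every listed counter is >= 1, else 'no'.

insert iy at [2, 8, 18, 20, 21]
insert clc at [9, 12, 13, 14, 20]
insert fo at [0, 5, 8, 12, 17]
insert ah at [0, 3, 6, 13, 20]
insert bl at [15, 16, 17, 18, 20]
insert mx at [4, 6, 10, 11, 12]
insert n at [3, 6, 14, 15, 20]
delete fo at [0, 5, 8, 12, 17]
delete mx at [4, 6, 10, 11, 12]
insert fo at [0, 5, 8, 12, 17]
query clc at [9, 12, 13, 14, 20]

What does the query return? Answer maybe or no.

Step 1: insert iy at [2, 8, 18, 20, 21] -> counters=[0,0,1,0,0,0,0,0,1,0,0,0,0,0,0,0,0,0,1,0,1,1]
Step 2: insert clc at [9, 12, 13, 14, 20] -> counters=[0,0,1,0,0,0,0,0,1,1,0,0,1,1,1,0,0,0,1,0,2,1]
Step 3: insert fo at [0, 5, 8, 12, 17] -> counters=[1,0,1,0,0,1,0,0,2,1,0,0,2,1,1,0,0,1,1,0,2,1]
Step 4: insert ah at [0, 3, 6, 13, 20] -> counters=[2,0,1,1,0,1,1,0,2,1,0,0,2,2,1,0,0,1,1,0,3,1]
Step 5: insert bl at [15, 16, 17, 18, 20] -> counters=[2,0,1,1,0,1,1,0,2,1,0,0,2,2,1,1,1,2,2,0,4,1]
Step 6: insert mx at [4, 6, 10, 11, 12] -> counters=[2,0,1,1,1,1,2,0,2,1,1,1,3,2,1,1,1,2,2,0,4,1]
Step 7: insert n at [3, 6, 14, 15, 20] -> counters=[2,0,1,2,1,1,3,0,2,1,1,1,3,2,2,2,1,2,2,0,5,1]
Step 8: delete fo at [0, 5, 8, 12, 17] -> counters=[1,0,1,2,1,0,3,0,1,1,1,1,2,2,2,2,1,1,2,0,5,1]
Step 9: delete mx at [4, 6, 10, 11, 12] -> counters=[1,0,1,2,0,0,2,0,1,1,0,0,1,2,2,2,1,1,2,0,5,1]
Step 10: insert fo at [0, 5, 8, 12, 17] -> counters=[2,0,1,2,0,1,2,0,2,1,0,0,2,2,2,2,1,2,2,0,5,1]
Query clc: check counters[9]=1 counters[12]=2 counters[13]=2 counters[14]=2 counters[20]=5 -> maybe

Answer: maybe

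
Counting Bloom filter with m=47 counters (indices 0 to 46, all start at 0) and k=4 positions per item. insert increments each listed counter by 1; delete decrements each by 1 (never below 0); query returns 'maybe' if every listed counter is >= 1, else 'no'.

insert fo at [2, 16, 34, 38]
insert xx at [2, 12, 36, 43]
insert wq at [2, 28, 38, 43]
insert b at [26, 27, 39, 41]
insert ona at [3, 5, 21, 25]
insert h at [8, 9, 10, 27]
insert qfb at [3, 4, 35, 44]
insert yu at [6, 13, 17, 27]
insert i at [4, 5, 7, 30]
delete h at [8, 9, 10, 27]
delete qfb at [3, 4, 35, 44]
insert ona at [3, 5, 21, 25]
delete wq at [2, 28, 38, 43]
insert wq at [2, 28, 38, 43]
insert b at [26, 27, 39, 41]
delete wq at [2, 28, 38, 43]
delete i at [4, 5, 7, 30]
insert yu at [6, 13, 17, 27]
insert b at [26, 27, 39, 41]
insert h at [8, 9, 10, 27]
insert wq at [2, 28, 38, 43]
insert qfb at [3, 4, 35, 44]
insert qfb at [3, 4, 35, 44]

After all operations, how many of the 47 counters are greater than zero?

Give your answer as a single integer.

Step 1: insert fo at [2, 16, 34, 38] -> counters=[0,0,1,0,0,0,0,0,0,0,0,0,0,0,0,0,1,0,0,0,0,0,0,0,0,0,0,0,0,0,0,0,0,0,1,0,0,0,1,0,0,0,0,0,0,0,0]
Step 2: insert xx at [2, 12, 36, 43] -> counters=[0,0,2,0,0,0,0,0,0,0,0,0,1,0,0,0,1,0,0,0,0,0,0,0,0,0,0,0,0,0,0,0,0,0,1,0,1,0,1,0,0,0,0,1,0,0,0]
Step 3: insert wq at [2, 28, 38, 43] -> counters=[0,0,3,0,0,0,0,0,0,0,0,0,1,0,0,0,1,0,0,0,0,0,0,0,0,0,0,0,1,0,0,0,0,0,1,0,1,0,2,0,0,0,0,2,0,0,0]
Step 4: insert b at [26, 27, 39, 41] -> counters=[0,0,3,0,0,0,0,0,0,0,0,0,1,0,0,0,1,0,0,0,0,0,0,0,0,0,1,1,1,0,0,0,0,0,1,0,1,0,2,1,0,1,0,2,0,0,0]
Step 5: insert ona at [3, 5, 21, 25] -> counters=[0,0,3,1,0,1,0,0,0,0,0,0,1,0,0,0,1,0,0,0,0,1,0,0,0,1,1,1,1,0,0,0,0,0,1,0,1,0,2,1,0,1,0,2,0,0,0]
Step 6: insert h at [8, 9, 10, 27] -> counters=[0,0,3,1,0,1,0,0,1,1,1,0,1,0,0,0,1,0,0,0,0,1,0,0,0,1,1,2,1,0,0,0,0,0,1,0,1,0,2,1,0,1,0,2,0,0,0]
Step 7: insert qfb at [3, 4, 35, 44] -> counters=[0,0,3,2,1,1,0,0,1,1,1,0,1,0,0,0,1,0,0,0,0,1,0,0,0,1,1,2,1,0,0,0,0,0,1,1,1,0,2,1,0,1,0,2,1,0,0]
Step 8: insert yu at [6, 13, 17, 27] -> counters=[0,0,3,2,1,1,1,0,1,1,1,0,1,1,0,0,1,1,0,0,0,1,0,0,0,1,1,3,1,0,0,0,0,0,1,1,1,0,2,1,0,1,0,2,1,0,0]
Step 9: insert i at [4, 5, 7, 30] -> counters=[0,0,3,2,2,2,1,1,1,1,1,0,1,1,0,0,1,1,0,0,0,1,0,0,0,1,1,3,1,0,1,0,0,0,1,1,1,0,2,1,0,1,0,2,1,0,0]
Step 10: delete h at [8, 9, 10, 27] -> counters=[0,0,3,2,2,2,1,1,0,0,0,0,1,1,0,0,1,1,0,0,0,1,0,0,0,1,1,2,1,0,1,0,0,0,1,1,1,0,2,1,0,1,0,2,1,0,0]
Step 11: delete qfb at [3, 4, 35, 44] -> counters=[0,0,3,1,1,2,1,1,0,0,0,0,1,1,0,0,1,1,0,0,0,1,0,0,0,1,1,2,1,0,1,0,0,0,1,0,1,0,2,1,0,1,0,2,0,0,0]
Step 12: insert ona at [3, 5, 21, 25] -> counters=[0,0,3,2,1,3,1,1,0,0,0,0,1,1,0,0,1,1,0,0,0,2,0,0,0,2,1,2,1,0,1,0,0,0,1,0,1,0,2,1,0,1,0,2,0,0,0]
Step 13: delete wq at [2, 28, 38, 43] -> counters=[0,0,2,2,1,3,1,1,0,0,0,0,1,1,0,0,1,1,0,0,0,2,0,0,0,2,1,2,0,0,1,0,0,0,1,0,1,0,1,1,0,1,0,1,0,0,0]
Step 14: insert wq at [2, 28, 38, 43] -> counters=[0,0,3,2,1,3,1,1,0,0,0,0,1,1,0,0,1,1,0,0,0,2,0,0,0,2,1,2,1,0,1,0,0,0,1,0,1,0,2,1,0,1,0,2,0,0,0]
Step 15: insert b at [26, 27, 39, 41] -> counters=[0,0,3,2,1,3,1,1,0,0,0,0,1,1,0,0,1,1,0,0,0,2,0,0,0,2,2,3,1,0,1,0,0,0,1,0,1,0,2,2,0,2,0,2,0,0,0]
Step 16: delete wq at [2, 28, 38, 43] -> counters=[0,0,2,2,1,3,1,1,0,0,0,0,1,1,0,0,1,1,0,0,0,2,0,0,0,2,2,3,0,0,1,0,0,0,1,0,1,0,1,2,0,2,0,1,0,0,0]
Step 17: delete i at [4, 5, 7, 30] -> counters=[0,0,2,2,0,2,1,0,0,0,0,0,1,1,0,0,1,1,0,0,0,2,0,0,0,2,2,3,0,0,0,0,0,0,1,0,1,0,1,2,0,2,0,1,0,0,0]
Step 18: insert yu at [6, 13, 17, 27] -> counters=[0,0,2,2,0,2,2,0,0,0,0,0,1,2,0,0,1,2,0,0,0,2,0,0,0,2,2,4,0,0,0,0,0,0,1,0,1,0,1,2,0,2,0,1,0,0,0]
Step 19: insert b at [26, 27, 39, 41] -> counters=[0,0,2,2,0,2,2,0,0,0,0,0,1,2,0,0,1,2,0,0,0,2,0,0,0,2,3,5,0,0,0,0,0,0,1,0,1,0,1,3,0,3,0,1,0,0,0]
Step 20: insert h at [8, 9, 10, 27] -> counters=[0,0,2,2,0,2,2,0,1,1,1,0,1,2,0,0,1,2,0,0,0,2,0,0,0,2,3,6,0,0,0,0,0,0,1,0,1,0,1,3,0,3,0,1,0,0,0]
Step 21: insert wq at [2, 28, 38, 43] -> counters=[0,0,3,2,0,2,2,0,1,1,1,0,1,2,0,0,1,2,0,0,0,2,0,0,0,2,3,6,1,0,0,0,0,0,1,0,1,0,2,3,0,3,0,2,0,0,0]
Step 22: insert qfb at [3, 4, 35, 44] -> counters=[0,0,3,3,1,2,2,0,1,1,1,0,1,2,0,0,1,2,0,0,0,2,0,0,0,2,3,6,1,0,0,0,0,0,1,1,1,0,2,3,0,3,0,2,1,0,0]
Step 23: insert qfb at [3, 4, 35, 44] -> counters=[0,0,3,4,2,2,2,0,1,1,1,0,1,2,0,0,1,2,0,0,0,2,0,0,0,2,3,6,1,0,0,0,0,0,1,2,1,0,2,3,0,3,0,2,2,0,0]
Final counters=[0,0,3,4,2,2,2,0,1,1,1,0,1,2,0,0,1,2,0,0,0,2,0,0,0,2,3,6,1,0,0,0,0,0,1,2,1,0,2,3,0,3,0,2,2,0,0] -> 25 nonzero

Answer: 25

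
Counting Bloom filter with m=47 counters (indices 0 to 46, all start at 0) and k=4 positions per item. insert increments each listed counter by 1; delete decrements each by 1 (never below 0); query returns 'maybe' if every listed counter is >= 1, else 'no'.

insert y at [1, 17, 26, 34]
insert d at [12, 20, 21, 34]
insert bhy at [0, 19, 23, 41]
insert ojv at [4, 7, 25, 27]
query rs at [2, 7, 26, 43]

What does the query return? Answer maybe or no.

Step 1: insert y at [1, 17, 26, 34] -> counters=[0,1,0,0,0,0,0,0,0,0,0,0,0,0,0,0,0,1,0,0,0,0,0,0,0,0,1,0,0,0,0,0,0,0,1,0,0,0,0,0,0,0,0,0,0,0,0]
Step 2: insert d at [12, 20, 21, 34] -> counters=[0,1,0,0,0,0,0,0,0,0,0,0,1,0,0,0,0,1,0,0,1,1,0,0,0,0,1,0,0,0,0,0,0,0,2,0,0,0,0,0,0,0,0,0,0,0,0]
Step 3: insert bhy at [0, 19, 23, 41] -> counters=[1,1,0,0,0,0,0,0,0,0,0,0,1,0,0,0,0,1,0,1,1,1,0,1,0,0,1,0,0,0,0,0,0,0,2,0,0,0,0,0,0,1,0,0,0,0,0]
Step 4: insert ojv at [4, 7, 25, 27] -> counters=[1,1,0,0,1,0,0,1,0,0,0,0,1,0,0,0,0,1,0,1,1,1,0,1,0,1,1,1,0,0,0,0,0,0,2,0,0,0,0,0,0,1,0,0,0,0,0]
Query rs: check counters[2]=0 counters[7]=1 counters[26]=1 counters[43]=0 -> no

Answer: no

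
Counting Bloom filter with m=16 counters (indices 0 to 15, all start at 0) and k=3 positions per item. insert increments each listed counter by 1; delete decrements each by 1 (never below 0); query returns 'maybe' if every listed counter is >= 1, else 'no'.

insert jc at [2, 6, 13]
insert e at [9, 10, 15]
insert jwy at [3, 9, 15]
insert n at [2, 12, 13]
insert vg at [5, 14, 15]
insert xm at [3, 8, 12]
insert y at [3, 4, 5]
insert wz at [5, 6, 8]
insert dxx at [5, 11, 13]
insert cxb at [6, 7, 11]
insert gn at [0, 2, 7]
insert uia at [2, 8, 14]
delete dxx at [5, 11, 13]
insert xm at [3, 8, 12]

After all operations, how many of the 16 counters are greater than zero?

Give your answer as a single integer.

Step 1: insert jc at [2, 6, 13] -> counters=[0,0,1,0,0,0,1,0,0,0,0,0,0,1,0,0]
Step 2: insert e at [9, 10, 15] -> counters=[0,0,1,0,0,0,1,0,0,1,1,0,0,1,0,1]
Step 3: insert jwy at [3, 9, 15] -> counters=[0,0,1,1,0,0,1,0,0,2,1,0,0,1,0,2]
Step 4: insert n at [2, 12, 13] -> counters=[0,0,2,1,0,0,1,0,0,2,1,0,1,2,0,2]
Step 5: insert vg at [5, 14, 15] -> counters=[0,0,2,1,0,1,1,0,0,2,1,0,1,2,1,3]
Step 6: insert xm at [3, 8, 12] -> counters=[0,0,2,2,0,1,1,0,1,2,1,0,2,2,1,3]
Step 7: insert y at [3, 4, 5] -> counters=[0,0,2,3,1,2,1,0,1,2,1,0,2,2,1,3]
Step 8: insert wz at [5, 6, 8] -> counters=[0,0,2,3,1,3,2,0,2,2,1,0,2,2,1,3]
Step 9: insert dxx at [5, 11, 13] -> counters=[0,0,2,3,1,4,2,0,2,2,1,1,2,3,1,3]
Step 10: insert cxb at [6, 7, 11] -> counters=[0,0,2,3,1,4,3,1,2,2,1,2,2,3,1,3]
Step 11: insert gn at [0, 2, 7] -> counters=[1,0,3,3,1,4,3,2,2,2,1,2,2,3,1,3]
Step 12: insert uia at [2, 8, 14] -> counters=[1,0,4,3,1,4,3,2,3,2,1,2,2,3,2,3]
Step 13: delete dxx at [5, 11, 13] -> counters=[1,0,4,3,1,3,3,2,3,2,1,1,2,2,2,3]
Step 14: insert xm at [3, 8, 12] -> counters=[1,0,4,4,1,3,3,2,4,2,1,1,3,2,2,3]
Final counters=[1,0,4,4,1,3,3,2,4,2,1,1,3,2,2,3] -> 15 nonzero

Answer: 15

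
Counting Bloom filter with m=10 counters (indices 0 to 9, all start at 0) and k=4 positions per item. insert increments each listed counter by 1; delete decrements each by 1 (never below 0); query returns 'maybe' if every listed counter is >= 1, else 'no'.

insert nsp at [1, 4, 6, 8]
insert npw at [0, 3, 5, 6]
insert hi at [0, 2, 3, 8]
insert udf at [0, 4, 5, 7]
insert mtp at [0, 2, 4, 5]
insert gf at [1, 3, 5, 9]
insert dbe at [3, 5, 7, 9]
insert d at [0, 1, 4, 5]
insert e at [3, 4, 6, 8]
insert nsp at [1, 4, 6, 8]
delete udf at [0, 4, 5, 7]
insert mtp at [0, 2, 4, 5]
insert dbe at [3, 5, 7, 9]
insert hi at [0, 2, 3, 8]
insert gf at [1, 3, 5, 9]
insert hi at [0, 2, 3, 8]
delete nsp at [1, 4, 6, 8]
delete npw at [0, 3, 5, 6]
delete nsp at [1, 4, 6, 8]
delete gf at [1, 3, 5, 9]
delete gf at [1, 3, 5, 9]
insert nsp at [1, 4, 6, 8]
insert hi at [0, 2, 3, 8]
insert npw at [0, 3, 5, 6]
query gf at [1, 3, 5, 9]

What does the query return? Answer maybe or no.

Step 1: insert nsp at [1, 4, 6, 8] -> counters=[0,1,0,0,1,0,1,0,1,0]
Step 2: insert npw at [0, 3, 5, 6] -> counters=[1,1,0,1,1,1,2,0,1,0]
Step 3: insert hi at [0, 2, 3, 8] -> counters=[2,1,1,2,1,1,2,0,2,0]
Step 4: insert udf at [0, 4, 5, 7] -> counters=[3,1,1,2,2,2,2,1,2,0]
Step 5: insert mtp at [0, 2, 4, 5] -> counters=[4,1,2,2,3,3,2,1,2,0]
Step 6: insert gf at [1, 3, 5, 9] -> counters=[4,2,2,3,3,4,2,1,2,1]
Step 7: insert dbe at [3, 5, 7, 9] -> counters=[4,2,2,4,3,5,2,2,2,2]
Step 8: insert d at [0, 1, 4, 5] -> counters=[5,3,2,4,4,6,2,2,2,2]
Step 9: insert e at [3, 4, 6, 8] -> counters=[5,3,2,5,5,6,3,2,3,2]
Step 10: insert nsp at [1, 4, 6, 8] -> counters=[5,4,2,5,6,6,4,2,4,2]
Step 11: delete udf at [0, 4, 5, 7] -> counters=[4,4,2,5,5,5,4,1,4,2]
Step 12: insert mtp at [0, 2, 4, 5] -> counters=[5,4,3,5,6,6,4,1,4,2]
Step 13: insert dbe at [3, 5, 7, 9] -> counters=[5,4,3,6,6,7,4,2,4,3]
Step 14: insert hi at [0, 2, 3, 8] -> counters=[6,4,4,7,6,7,4,2,5,3]
Step 15: insert gf at [1, 3, 5, 9] -> counters=[6,5,4,8,6,8,4,2,5,4]
Step 16: insert hi at [0, 2, 3, 8] -> counters=[7,5,5,9,6,8,4,2,6,4]
Step 17: delete nsp at [1, 4, 6, 8] -> counters=[7,4,5,9,5,8,3,2,5,4]
Step 18: delete npw at [0, 3, 5, 6] -> counters=[6,4,5,8,5,7,2,2,5,4]
Step 19: delete nsp at [1, 4, 6, 8] -> counters=[6,3,5,8,4,7,1,2,4,4]
Step 20: delete gf at [1, 3, 5, 9] -> counters=[6,2,5,7,4,6,1,2,4,3]
Step 21: delete gf at [1, 3, 5, 9] -> counters=[6,1,5,6,4,5,1,2,4,2]
Step 22: insert nsp at [1, 4, 6, 8] -> counters=[6,2,5,6,5,5,2,2,5,2]
Step 23: insert hi at [0, 2, 3, 8] -> counters=[7,2,6,7,5,5,2,2,6,2]
Step 24: insert npw at [0, 3, 5, 6] -> counters=[8,2,6,8,5,6,3,2,6,2]
Query gf: check counters[1]=2 counters[3]=8 counters[5]=6 counters[9]=2 -> maybe

Answer: maybe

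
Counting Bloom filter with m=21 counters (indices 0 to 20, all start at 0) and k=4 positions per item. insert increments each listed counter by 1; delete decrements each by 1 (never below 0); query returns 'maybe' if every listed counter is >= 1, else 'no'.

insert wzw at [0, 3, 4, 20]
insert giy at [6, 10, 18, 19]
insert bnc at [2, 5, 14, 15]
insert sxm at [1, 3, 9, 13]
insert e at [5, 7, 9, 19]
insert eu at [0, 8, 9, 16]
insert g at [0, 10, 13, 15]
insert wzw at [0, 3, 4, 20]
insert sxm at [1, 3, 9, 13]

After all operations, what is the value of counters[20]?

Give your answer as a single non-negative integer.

Answer: 2

Derivation:
Step 1: insert wzw at [0, 3, 4, 20] -> counters=[1,0,0,1,1,0,0,0,0,0,0,0,0,0,0,0,0,0,0,0,1]
Step 2: insert giy at [6, 10, 18, 19] -> counters=[1,0,0,1,1,0,1,0,0,0,1,0,0,0,0,0,0,0,1,1,1]
Step 3: insert bnc at [2, 5, 14, 15] -> counters=[1,0,1,1,1,1,1,0,0,0,1,0,0,0,1,1,0,0,1,1,1]
Step 4: insert sxm at [1, 3, 9, 13] -> counters=[1,1,1,2,1,1,1,0,0,1,1,0,0,1,1,1,0,0,1,1,1]
Step 5: insert e at [5, 7, 9, 19] -> counters=[1,1,1,2,1,2,1,1,0,2,1,0,0,1,1,1,0,0,1,2,1]
Step 6: insert eu at [0, 8, 9, 16] -> counters=[2,1,1,2,1,2,1,1,1,3,1,0,0,1,1,1,1,0,1,2,1]
Step 7: insert g at [0, 10, 13, 15] -> counters=[3,1,1,2,1,2,1,1,1,3,2,0,0,2,1,2,1,0,1,2,1]
Step 8: insert wzw at [0, 3, 4, 20] -> counters=[4,1,1,3,2,2,1,1,1,3,2,0,0,2,1,2,1,0,1,2,2]
Step 9: insert sxm at [1, 3, 9, 13] -> counters=[4,2,1,4,2,2,1,1,1,4,2,0,0,3,1,2,1,0,1,2,2]
Final counters=[4,2,1,4,2,2,1,1,1,4,2,0,0,3,1,2,1,0,1,2,2] -> counters[20]=2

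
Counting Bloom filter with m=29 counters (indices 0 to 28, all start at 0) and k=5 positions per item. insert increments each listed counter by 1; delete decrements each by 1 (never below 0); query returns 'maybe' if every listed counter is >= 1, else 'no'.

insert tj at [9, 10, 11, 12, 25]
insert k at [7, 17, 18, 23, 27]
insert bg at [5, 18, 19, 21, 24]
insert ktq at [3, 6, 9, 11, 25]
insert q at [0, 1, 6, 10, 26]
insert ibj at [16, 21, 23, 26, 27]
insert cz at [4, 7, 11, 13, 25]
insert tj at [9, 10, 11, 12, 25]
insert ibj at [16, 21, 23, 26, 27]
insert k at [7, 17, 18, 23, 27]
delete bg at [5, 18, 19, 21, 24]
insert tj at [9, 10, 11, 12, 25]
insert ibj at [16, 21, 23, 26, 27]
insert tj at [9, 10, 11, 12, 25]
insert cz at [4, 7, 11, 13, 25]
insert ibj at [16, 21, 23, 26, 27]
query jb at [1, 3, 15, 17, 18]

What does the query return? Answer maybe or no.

Step 1: insert tj at [9, 10, 11, 12, 25] -> counters=[0,0,0,0,0,0,0,0,0,1,1,1,1,0,0,0,0,0,0,0,0,0,0,0,0,1,0,0,0]
Step 2: insert k at [7, 17, 18, 23, 27] -> counters=[0,0,0,0,0,0,0,1,0,1,1,1,1,0,0,0,0,1,1,0,0,0,0,1,0,1,0,1,0]
Step 3: insert bg at [5, 18, 19, 21, 24] -> counters=[0,0,0,0,0,1,0,1,0,1,1,1,1,0,0,0,0,1,2,1,0,1,0,1,1,1,0,1,0]
Step 4: insert ktq at [3, 6, 9, 11, 25] -> counters=[0,0,0,1,0,1,1,1,0,2,1,2,1,0,0,0,0,1,2,1,0,1,0,1,1,2,0,1,0]
Step 5: insert q at [0, 1, 6, 10, 26] -> counters=[1,1,0,1,0,1,2,1,0,2,2,2,1,0,0,0,0,1,2,1,0,1,0,1,1,2,1,1,0]
Step 6: insert ibj at [16, 21, 23, 26, 27] -> counters=[1,1,0,1,0,1,2,1,0,2,2,2,1,0,0,0,1,1,2,1,0,2,0,2,1,2,2,2,0]
Step 7: insert cz at [4, 7, 11, 13, 25] -> counters=[1,1,0,1,1,1,2,2,0,2,2,3,1,1,0,0,1,1,2,1,0,2,0,2,1,3,2,2,0]
Step 8: insert tj at [9, 10, 11, 12, 25] -> counters=[1,1,0,1,1,1,2,2,0,3,3,4,2,1,0,0,1,1,2,1,0,2,0,2,1,4,2,2,0]
Step 9: insert ibj at [16, 21, 23, 26, 27] -> counters=[1,1,0,1,1,1,2,2,0,3,3,4,2,1,0,0,2,1,2,1,0,3,0,3,1,4,3,3,0]
Step 10: insert k at [7, 17, 18, 23, 27] -> counters=[1,1,0,1,1,1,2,3,0,3,3,4,2,1,0,0,2,2,3,1,0,3,0,4,1,4,3,4,0]
Step 11: delete bg at [5, 18, 19, 21, 24] -> counters=[1,1,0,1,1,0,2,3,0,3,3,4,2,1,0,0,2,2,2,0,0,2,0,4,0,4,3,4,0]
Step 12: insert tj at [9, 10, 11, 12, 25] -> counters=[1,1,0,1,1,0,2,3,0,4,4,5,3,1,0,0,2,2,2,0,0,2,0,4,0,5,3,4,0]
Step 13: insert ibj at [16, 21, 23, 26, 27] -> counters=[1,1,0,1,1,0,2,3,0,4,4,5,3,1,0,0,3,2,2,0,0,3,0,5,0,5,4,5,0]
Step 14: insert tj at [9, 10, 11, 12, 25] -> counters=[1,1,0,1,1,0,2,3,0,5,5,6,4,1,0,0,3,2,2,0,0,3,0,5,0,6,4,5,0]
Step 15: insert cz at [4, 7, 11, 13, 25] -> counters=[1,1,0,1,2,0,2,4,0,5,5,7,4,2,0,0,3,2,2,0,0,3,0,5,0,7,4,5,0]
Step 16: insert ibj at [16, 21, 23, 26, 27] -> counters=[1,1,0,1,2,0,2,4,0,5,5,7,4,2,0,0,4,2,2,0,0,4,0,6,0,7,5,6,0]
Query jb: check counters[1]=1 counters[3]=1 counters[15]=0 counters[17]=2 counters[18]=2 -> no

Answer: no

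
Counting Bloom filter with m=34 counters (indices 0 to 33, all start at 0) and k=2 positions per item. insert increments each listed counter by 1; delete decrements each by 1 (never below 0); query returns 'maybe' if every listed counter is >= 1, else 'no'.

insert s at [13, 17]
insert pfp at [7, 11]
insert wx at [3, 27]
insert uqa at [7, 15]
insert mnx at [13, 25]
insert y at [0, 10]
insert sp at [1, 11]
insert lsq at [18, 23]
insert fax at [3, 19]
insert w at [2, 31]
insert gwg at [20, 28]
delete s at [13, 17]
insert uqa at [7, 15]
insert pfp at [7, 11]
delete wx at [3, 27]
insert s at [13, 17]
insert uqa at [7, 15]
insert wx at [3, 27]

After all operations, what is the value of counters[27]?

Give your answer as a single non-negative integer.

Step 1: insert s at [13, 17] -> counters=[0,0,0,0,0,0,0,0,0,0,0,0,0,1,0,0,0,1,0,0,0,0,0,0,0,0,0,0,0,0,0,0,0,0]
Step 2: insert pfp at [7, 11] -> counters=[0,0,0,0,0,0,0,1,0,0,0,1,0,1,0,0,0,1,0,0,0,0,0,0,0,0,0,0,0,0,0,0,0,0]
Step 3: insert wx at [3, 27] -> counters=[0,0,0,1,0,0,0,1,0,0,0,1,0,1,0,0,0,1,0,0,0,0,0,0,0,0,0,1,0,0,0,0,0,0]
Step 4: insert uqa at [7, 15] -> counters=[0,0,0,1,0,0,0,2,0,0,0,1,0,1,0,1,0,1,0,0,0,0,0,0,0,0,0,1,0,0,0,0,0,0]
Step 5: insert mnx at [13, 25] -> counters=[0,0,0,1,0,0,0,2,0,0,0,1,0,2,0,1,0,1,0,0,0,0,0,0,0,1,0,1,0,0,0,0,0,0]
Step 6: insert y at [0, 10] -> counters=[1,0,0,1,0,0,0,2,0,0,1,1,0,2,0,1,0,1,0,0,0,0,0,0,0,1,0,1,0,0,0,0,0,0]
Step 7: insert sp at [1, 11] -> counters=[1,1,0,1,0,0,0,2,0,0,1,2,0,2,0,1,0,1,0,0,0,0,0,0,0,1,0,1,0,0,0,0,0,0]
Step 8: insert lsq at [18, 23] -> counters=[1,1,0,1,0,0,0,2,0,0,1,2,0,2,0,1,0,1,1,0,0,0,0,1,0,1,0,1,0,0,0,0,0,0]
Step 9: insert fax at [3, 19] -> counters=[1,1,0,2,0,0,0,2,0,0,1,2,0,2,0,1,0,1,1,1,0,0,0,1,0,1,0,1,0,0,0,0,0,0]
Step 10: insert w at [2, 31] -> counters=[1,1,1,2,0,0,0,2,0,0,1,2,0,2,0,1,0,1,1,1,0,0,0,1,0,1,0,1,0,0,0,1,0,0]
Step 11: insert gwg at [20, 28] -> counters=[1,1,1,2,0,0,0,2,0,0,1,2,0,2,0,1,0,1,1,1,1,0,0,1,0,1,0,1,1,0,0,1,0,0]
Step 12: delete s at [13, 17] -> counters=[1,1,1,2,0,0,0,2,0,0,1,2,0,1,0,1,0,0,1,1,1,0,0,1,0,1,0,1,1,0,0,1,0,0]
Step 13: insert uqa at [7, 15] -> counters=[1,1,1,2,0,0,0,3,0,0,1,2,0,1,0,2,0,0,1,1,1,0,0,1,0,1,0,1,1,0,0,1,0,0]
Step 14: insert pfp at [7, 11] -> counters=[1,1,1,2,0,0,0,4,0,0,1,3,0,1,0,2,0,0,1,1,1,0,0,1,0,1,0,1,1,0,0,1,0,0]
Step 15: delete wx at [3, 27] -> counters=[1,1,1,1,0,0,0,4,0,0,1,3,0,1,0,2,0,0,1,1,1,0,0,1,0,1,0,0,1,0,0,1,0,0]
Step 16: insert s at [13, 17] -> counters=[1,1,1,1,0,0,0,4,0,0,1,3,0,2,0,2,0,1,1,1,1,0,0,1,0,1,0,0,1,0,0,1,0,0]
Step 17: insert uqa at [7, 15] -> counters=[1,1,1,1,0,0,0,5,0,0,1,3,0,2,0,3,0,1,1,1,1,0,0,1,0,1,0,0,1,0,0,1,0,0]
Step 18: insert wx at [3, 27] -> counters=[1,1,1,2,0,0,0,5,0,0,1,3,0,2,0,3,0,1,1,1,1,0,0,1,0,1,0,1,1,0,0,1,0,0]
Final counters=[1,1,1,2,0,0,0,5,0,0,1,3,0,2,0,3,0,1,1,1,1,0,0,1,0,1,0,1,1,0,0,1,0,0] -> counters[27]=1

Answer: 1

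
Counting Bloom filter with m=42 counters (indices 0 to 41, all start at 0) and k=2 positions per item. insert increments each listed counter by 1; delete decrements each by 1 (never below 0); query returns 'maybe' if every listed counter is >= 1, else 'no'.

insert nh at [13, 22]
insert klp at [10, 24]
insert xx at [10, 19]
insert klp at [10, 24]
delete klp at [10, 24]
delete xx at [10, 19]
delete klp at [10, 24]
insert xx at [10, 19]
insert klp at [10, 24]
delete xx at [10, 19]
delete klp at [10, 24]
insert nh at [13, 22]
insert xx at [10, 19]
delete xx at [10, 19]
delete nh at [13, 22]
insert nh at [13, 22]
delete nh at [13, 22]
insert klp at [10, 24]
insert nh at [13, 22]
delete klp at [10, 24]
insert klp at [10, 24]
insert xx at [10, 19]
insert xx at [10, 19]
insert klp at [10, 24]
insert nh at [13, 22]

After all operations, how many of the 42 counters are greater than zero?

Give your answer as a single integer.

Answer: 5

Derivation:
Step 1: insert nh at [13, 22] -> counters=[0,0,0,0,0,0,0,0,0,0,0,0,0,1,0,0,0,0,0,0,0,0,1,0,0,0,0,0,0,0,0,0,0,0,0,0,0,0,0,0,0,0]
Step 2: insert klp at [10, 24] -> counters=[0,0,0,0,0,0,0,0,0,0,1,0,0,1,0,0,0,0,0,0,0,0,1,0,1,0,0,0,0,0,0,0,0,0,0,0,0,0,0,0,0,0]
Step 3: insert xx at [10, 19] -> counters=[0,0,0,0,0,0,0,0,0,0,2,0,0,1,0,0,0,0,0,1,0,0,1,0,1,0,0,0,0,0,0,0,0,0,0,0,0,0,0,0,0,0]
Step 4: insert klp at [10, 24] -> counters=[0,0,0,0,0,0,0,0,0,0,3,0,0,1,0,0,0,0,0,1,0,0,1,0,2,0,0,0,0,0,0,0,0,0,0,0,0,0,0,0,0,0]
Step 5: delete klp at [10, 24] -> counters=[0,0,0,0,0,0,0,0,0,0,2,0,0,1,0,0,0,0,0,1,0,0,1,0,1,0,0,0,0,0,0,0,0,0,0,0,0,0,0,0,0,0]
Step 6: delete xx at [10, 19] -> counters=[0,0,0,0,0,0,0,0,0,0,1,0,0,1,0,0,0,0,0,0,0,0,1,0,1,0,0,0,0,0,0,0,0,0,0,0,0,0,0,0,0,0]
Step 7: delete klp at [10, 24] -> counters=[0,0,0,0,0,0,0,0,0,0,0,0,0,1,0,0,0,0,0,0,0,0,1,0,0,0,0,0,0,0,0,0,0,0,0,0,0,0,0,0,0,0]
Step 8: insert xx at [10, 19] -> counters=[0,0,0,0,0,0,0,0,0,0,1,0,0,1,0,0,0,0,0,1,0,0,1,0,0,0,0,0,0,0,0,0,0,0,0,0,0,0,0,0,0,0]
Step 9: insert klp at [10, 24] -> counters=[0,0,0,0,0,0,0,0,0,0,2,0,0,1,0,0,0,0,0,1,0,0,1,0,1,0,0,0,0,0,0,0,0,0,0,0,0,0,0,0,0,0]
Step 10: delete xx at [10, 19] -> counters=[0,0,0,0,0,0,0,0,0,0,1,0,0,1,0,0,0,0,0,0,0,0,1,0,1,0,0,0,0,0,0,0,0,0,0,0,0,0,0,0,0,0]
Step 11: delete klp at [10, 24] -> counters=[0,0,0,0,0,0,0,0,0,0,0,0,0,1,0,0,0,0,0,0,0,0,1,0,0,0,0,0,0,0,0,0,0,0,0,0,0,0,0,0,0,0]
Step 12: insert nh at [13, 22] -> counters=[0,0,0,0,0,0,0,0,0,0,0,0,0,2,0,0,0,0,0,0,0,0,2,0,0,0,0,0,0,0,0,0,0,0,0,0,0,0,0,0,0,0]
Step 13: insert xx at [10, 19] -> counters=[0,0,0,0,0,0,0,0,0,0,1,0,0,2,0,0,0,0,0,1,0,0,2,0,0,0,0,0,0,0,0,0,0,0,0,0,0,0,0,0,0,0]
Step 14: delete xx at [10, 19] -> counters=[0,0,0,0,0,0,0,0,0,0,0,0,0,2,0,0,0,0,0,0,0,0,2,0,0,0,0,0,0,0,0,0,0,0,0,0,0,0,0,0,0,0]
Step 15: delete nh at [13, 22] -> counters=[0,0,0,0,0,0,0,0,0,0,0,0,0,1,0,0,0,0,0,0,0,0,1,0,0,0,0,0,0,0,0,0,0,0,0,0,0,0,0,0,0,0]
Step 16: insert nh at [13, 22] -> counters=[0,0,0,0,0,0,0,0,0,0,0,0,0,2,0,0,0,0,0,0,0,0,2,0,0,0,0,0,0,0,0,0,0,0,0,0,0,0,0,0,0,0]
Step 17: delete nh at [13, 22] -> counters=[0,0,0,0,0,0,0,0,0,0,0,0,0,1,0,0,0,0,0,0,0,0,1,0,0,0,0,0,0,0,0,0,0,0,0,0,0,0,0,0,0,0]
Step 18: insert klp at [10, 24] -> counters=[0,0,0,0,0,0,0,0,0,0,1,0,0,1,0,0,0,0,0,0,0,0,1,0,1,0,0,0,0,0,0,0,0,0,0,0,0,0,0,0,0,0]
Step 19: insert nh at [13, 22] -> counters=[0,0,0,0,0,0,0,0,0,0,1,0,0,2,0,0,0,0,0,0,0,0,2,0,1,0,0,0,0,0,0,0,0,0,0,0,0,0,0,0,0,0]
Step 20: delete klp at [10, 24] -> counters=[0,0,0,0,0,0,0,0,0,0,0,0,0,2,0,0,0,0,0,0,0,0,2,0,0,0,0,0,0,0,0,0,0,0,0,0,0,0,0,0,0,0]
Step 21: insert klp at [10, 24] -> counters=[0,0,0,0,0,0,0,0,0,0,1,0,0,2,0,0,0,0,0,0,0,0,2,0,1,0,0,0,0,0,0,0,0,0,0,0,0,0,0,0,0,0]
Step 22: insert xx at [10, 19] -> counters=[0,0,0,0,0,0,0,0,0,0,2,0,0,2,0,0,0,0,0,1,0,0,2,0,1,0,0,0,0,0,0,0,0,0,0,0,0,0,0,0,0,0]
Step 23: insert xx at [10, 19] -> counters=[0,0,0,0,0,0,0,0,0,0,3,0,0,2,0,0,0,0,0,2,0,0,2,0,1,0,0,0,0,0,0,0,0,0,0,0,0,0,0,0,0,0]
Step 24: insert klp at [10, 24] -> counters=[0,0,0,0,0,0,0,0,0,0,4,0,0,2,0,0,0,0,0,2,0,0,2,0,2,0,0,0,0,0,0,0,0,0,0,0,0,0,0,0,0,0]
Step 25: insert nh at [13, 22] -> counters=[0,0,0,0,0,0,0,0,0,0,4,0,0,3,0,0,0,0,0,2,0,0,3,0,2,0,0,0,0,0,0,0,0,0,0,0,0,0,0,0,0,0]
Final counters=[0,0,0,0,0,0,0,0,0,0,4,0,0,3,0,0,0,0,0,2,0,0,3,0,2,0,0,0,0,0,0,0,0,0,0,0,0,0,0,0,0,0] -> 5 nonzero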